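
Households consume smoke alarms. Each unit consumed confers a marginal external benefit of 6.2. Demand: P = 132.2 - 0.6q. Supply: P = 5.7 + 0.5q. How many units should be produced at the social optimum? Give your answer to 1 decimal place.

Social marginal benefit = demand + MEB = 138.4 - 0.6q.
Set SMB = MC: 138.4 - 0.6q = 5.7 + 0.5q → q* = 120.6364.

q* = 120.6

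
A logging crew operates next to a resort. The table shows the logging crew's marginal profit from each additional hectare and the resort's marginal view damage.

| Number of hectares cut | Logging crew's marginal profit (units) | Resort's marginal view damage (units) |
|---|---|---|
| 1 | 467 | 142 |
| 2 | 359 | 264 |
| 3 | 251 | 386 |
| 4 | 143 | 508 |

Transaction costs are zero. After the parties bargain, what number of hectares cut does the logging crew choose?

2

Bargaining reaches the level where marginal profit last exceeds marginal view damage.
That holds through level 2 (359 ≥ 264) but not at 3 (251 < 386).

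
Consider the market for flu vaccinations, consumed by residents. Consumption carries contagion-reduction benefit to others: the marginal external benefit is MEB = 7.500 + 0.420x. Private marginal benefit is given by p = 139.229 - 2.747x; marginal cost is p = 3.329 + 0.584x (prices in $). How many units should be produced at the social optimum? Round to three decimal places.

x* = 49.261

Social marginal benefit = demand + MEB = 146.729 - 2.327x.
Set SMB = MC: 146.729 - 2.327x = 3.329 + 0.584x → x* = 49.2614.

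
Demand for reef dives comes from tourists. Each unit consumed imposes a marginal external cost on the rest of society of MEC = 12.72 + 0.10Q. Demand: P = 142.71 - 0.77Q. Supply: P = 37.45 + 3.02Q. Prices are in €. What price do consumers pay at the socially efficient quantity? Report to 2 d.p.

P = €124.39

Social marginal benefit = demand − MEC = 129.99 - 0.87Q.
Set SMB = MC: 129.99 - 0.87Q = 37.45 + 3.02Q → Q* = 23.7892.
Consumer price on the demand curve at Q*: 142.71 − 0.77×23.7892 = 124.3923.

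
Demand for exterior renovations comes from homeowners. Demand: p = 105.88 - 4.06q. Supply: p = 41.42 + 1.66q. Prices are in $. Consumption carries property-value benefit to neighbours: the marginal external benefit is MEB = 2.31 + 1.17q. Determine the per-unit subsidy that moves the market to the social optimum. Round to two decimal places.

Social marginal benefit = demand + MEB = 108.19 - 2.89q.
Set SMB = MC: 108.19 - 2.89q = 41.42 + 1.66q → q* = 14.6747.
The Pigouvian subsidy equals MEB at q*: 2.31 + 1.17×14.6747 = 19.4794.

subsidy = $19.48 per unit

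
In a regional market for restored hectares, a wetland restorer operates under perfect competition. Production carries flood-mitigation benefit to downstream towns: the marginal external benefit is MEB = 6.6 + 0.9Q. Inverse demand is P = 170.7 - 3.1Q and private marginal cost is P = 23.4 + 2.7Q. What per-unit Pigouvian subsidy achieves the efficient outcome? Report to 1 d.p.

subsidy = 34.9 per unit

Social marginal cost = private MC − MEB = 16.8 + 1.8Q.
Set SMC = demand: 16.8 + 1.8Q = 170.7 - 3.1Q → Q* = 31.4082.
The Pigouvian subsidy equals MEB at Q*: 6.6 + 0.9×31.4082 = 34.8674.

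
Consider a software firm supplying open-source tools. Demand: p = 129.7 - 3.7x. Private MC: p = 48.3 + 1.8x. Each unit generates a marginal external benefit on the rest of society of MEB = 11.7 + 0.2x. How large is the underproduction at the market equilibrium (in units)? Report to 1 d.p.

Market equilibrium (private): 48.3 + 1.8x = 129.7 - 3.7x → x_m = 14.8000.
Social marginal cost = private MC − MEB = 36.6 + 1.6x.
Set SMC = demand: 36.6 + 1.6x = 129.7 - 3.7x → x* = 17.5660.
Gap = |14.8000 − 17.5660| = 2.7660.

2.8 units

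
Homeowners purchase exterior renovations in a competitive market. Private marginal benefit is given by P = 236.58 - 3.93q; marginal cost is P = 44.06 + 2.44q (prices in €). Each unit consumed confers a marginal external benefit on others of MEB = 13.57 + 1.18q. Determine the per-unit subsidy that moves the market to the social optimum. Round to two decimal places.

Social marginal benefit = demand + MEB = 250.15 - 2.75q.
Set SMB = MC: 250.15 - 2.75q = 44.06 + 2.44q → q* = 39.7091.
The Pigouvian subsidy equals MEB at q*: 13.57 + 1.18×39.7091 = 60.4267.

subsidy = €60.43 per unit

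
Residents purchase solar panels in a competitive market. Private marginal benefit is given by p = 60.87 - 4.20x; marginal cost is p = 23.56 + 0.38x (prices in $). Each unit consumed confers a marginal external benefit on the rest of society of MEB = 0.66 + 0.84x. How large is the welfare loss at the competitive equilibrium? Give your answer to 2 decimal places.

DWL = $7.53

Market equilibrium (private): 23.56 + 0.38x = 60.87 - 4.20x → x_m = 8.1463.
Social marginal benefit = demand + MEB = 61.53 - 3.36x.
Set SMB = MC: 61.53 - 3.36x = 23.56 + 0.38x → x* = 10.1524.
Height of the DWL triangle at x_m is SMB(x_m) − MC(x_m) = MEB(x_m) = 7.5029.
DWL = ½ × 2.0061 × 7.5029 = 7.5258.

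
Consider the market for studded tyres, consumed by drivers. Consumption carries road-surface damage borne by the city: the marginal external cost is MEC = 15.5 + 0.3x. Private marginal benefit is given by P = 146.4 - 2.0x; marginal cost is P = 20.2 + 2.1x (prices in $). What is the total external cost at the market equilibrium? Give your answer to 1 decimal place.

$619.2

Market equilibrium (private): 20.2 + 2.1x = 146.4 - 2.0x → x_m = 30.7805.
Total external cost = ∫₀^{x_m} (15.5 + 0.3x) dx = 15.5×30.7805 + ½×0.3×30.7805² = 619.2136.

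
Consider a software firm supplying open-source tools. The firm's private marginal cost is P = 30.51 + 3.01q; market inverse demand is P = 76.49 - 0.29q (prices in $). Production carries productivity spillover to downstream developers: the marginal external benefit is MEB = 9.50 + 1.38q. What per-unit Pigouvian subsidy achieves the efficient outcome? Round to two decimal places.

subsidy = $49.38 per unit

Social marginal cost = private MC − MEB = 21.01 + 1.63q.
Set SMC = demand: 21.01 + 1.63q = 76.49 - 0.29q → q* = 28.8958.
The Pigouvian subsidy equals MEB at q*: 9.50 + 1.38×28.8958 = 49.3762.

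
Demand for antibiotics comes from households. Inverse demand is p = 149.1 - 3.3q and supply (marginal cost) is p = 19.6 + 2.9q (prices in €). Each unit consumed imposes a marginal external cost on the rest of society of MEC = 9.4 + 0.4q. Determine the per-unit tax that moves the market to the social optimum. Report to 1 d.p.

Social marginal benefit = demand − MEC = 139.7 - 3.7q.
Set SMB = MC: 139.7 - 3.7q = 19.6 + 2.9q → q* = 18.1970.
The Pigouvian tax equals MEC at q*: 9.4 + 0.4×18.1970 = 16.6788.

tax = €16.7 per unit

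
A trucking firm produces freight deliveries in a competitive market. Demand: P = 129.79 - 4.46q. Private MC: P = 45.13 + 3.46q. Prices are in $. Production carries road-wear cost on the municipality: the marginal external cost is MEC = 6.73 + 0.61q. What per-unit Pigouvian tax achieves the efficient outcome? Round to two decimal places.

Social marginal cost = private MC + MEC = 51.86 + 4.07q.
Set SMC = demand: 51.86 + 4.07q = 129.79 - 4.46q → q* = 9.1360.
The Pigouvian tax equals MEC at q*: 6.73 + 0.61×9.1360 = 12.3030.

tax = $12.30 per unit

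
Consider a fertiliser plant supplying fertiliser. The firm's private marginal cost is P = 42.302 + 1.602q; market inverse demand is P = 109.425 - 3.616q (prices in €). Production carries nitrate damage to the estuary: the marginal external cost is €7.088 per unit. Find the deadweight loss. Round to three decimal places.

DWL = €4.814

Market equilibrium (private): 42.302 + 1.602q = 109.425 - 3.616q → q_m = 12.8637.
Social marginal cost = private MC + MEC = 49.390 + 1.602q.
Set SMC = demand: 49.390 + 1.602q = 109.425 - 3.616q → q* = 11.5054.
The loss is the area between SMC and demand from q* to q_m; with linear curves that's a triangle of height MEC(q_m).
DWL = ½ × 1.3583 × 7.0880 = 4.8138.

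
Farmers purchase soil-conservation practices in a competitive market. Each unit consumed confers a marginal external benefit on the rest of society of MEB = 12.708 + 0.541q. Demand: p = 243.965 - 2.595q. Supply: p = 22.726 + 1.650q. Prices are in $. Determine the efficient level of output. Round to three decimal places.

Social marginal benefit = demand + MEB = 256.673 - 2.054q.
Set SMB = MC: 256.673 - 2.054q = 22.726 + 1.650q → q* = 63.1606.

q* = 63.161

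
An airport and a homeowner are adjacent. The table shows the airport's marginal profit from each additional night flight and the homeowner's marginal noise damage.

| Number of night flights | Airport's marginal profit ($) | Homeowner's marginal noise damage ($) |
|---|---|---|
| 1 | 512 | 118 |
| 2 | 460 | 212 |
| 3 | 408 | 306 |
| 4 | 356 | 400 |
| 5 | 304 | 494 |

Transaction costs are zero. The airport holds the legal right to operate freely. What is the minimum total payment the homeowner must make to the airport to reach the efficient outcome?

Left alone the airport would choose level 5 (marginal profit stays positive).
Efficient level: k* = 3 (marginal profit ≥ marginal noise damage through 3).
The homeowner must at least cover the airport's forgone profit from cutting 5→3: 356 + 304 = 660.

$660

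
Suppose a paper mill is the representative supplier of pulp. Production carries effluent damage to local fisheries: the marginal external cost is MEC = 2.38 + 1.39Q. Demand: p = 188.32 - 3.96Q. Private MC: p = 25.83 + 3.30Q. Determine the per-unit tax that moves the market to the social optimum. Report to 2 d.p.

Social marginal cost = private MC + MEC = 28.21 + 4.69Q.
Set SMC = demand: 28.21 + 4.69Q = 188.32 - 3.96Q → Q* = 18.5098.
The Pigouvian tax equals MEC at Q*: 2.38 + 1.39×18.5098 = 28.1086.

tax = 28.11 per unit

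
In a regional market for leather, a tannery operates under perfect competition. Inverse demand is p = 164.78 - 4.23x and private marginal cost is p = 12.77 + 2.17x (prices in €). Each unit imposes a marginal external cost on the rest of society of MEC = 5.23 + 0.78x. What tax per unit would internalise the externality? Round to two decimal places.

Social marginal cost = private MC + MEC = 18.00 + 2.95x.
Set SMC = demand: 18.00 + 2.95x = 164.78 - 4.23x → x* = 20.4429.
The Pigouvian tax equals MEC at x*: 5.23 + 0.78×20.4429 = 21.1755.

tax = €21.18 per unit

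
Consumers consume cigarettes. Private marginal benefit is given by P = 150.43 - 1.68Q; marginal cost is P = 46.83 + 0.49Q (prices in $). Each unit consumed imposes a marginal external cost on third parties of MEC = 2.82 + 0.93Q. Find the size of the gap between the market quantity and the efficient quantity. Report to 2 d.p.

Market equilibrium (private): 46.83 + 0.49Q = 150.43 - 1.68Q → Q_m = 47.7419.
Social marginal benefit = demand − MEC = 147.61 - 2.61Q.
Set SMB = MC: 147.61 - 2.61Q = 46.83 + 0.49Q → Q* = 32.5097.
Gap = |47.7419 − 32.5097| = 15.2322.

15.23 units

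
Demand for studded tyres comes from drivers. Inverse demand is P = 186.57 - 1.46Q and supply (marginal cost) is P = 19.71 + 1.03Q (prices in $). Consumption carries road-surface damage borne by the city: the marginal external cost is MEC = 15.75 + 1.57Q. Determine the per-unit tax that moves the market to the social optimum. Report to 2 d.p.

tax = $74.18 per unit

Social marginal benefit = demand − MEC = 170.82 - 3.03Q.
Set SMB = MC: 170.82 - 3.03Q = 19.71 + 1.03Q → Q* = 37.2192.
The Pigouvian tax equals MEC at Q*: 15.75 + 1.57×37.2192 = 74.1841.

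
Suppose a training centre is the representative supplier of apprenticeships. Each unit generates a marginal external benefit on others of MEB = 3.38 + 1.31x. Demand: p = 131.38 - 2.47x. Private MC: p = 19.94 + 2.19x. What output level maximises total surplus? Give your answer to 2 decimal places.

x* = 34.27

Social marginal cost = private MC − MEB = 16.56 + 0.88x.
Set SMC = demand: 16.56 + 0.88x = 131.38 - 2.47x → x* = 34.2746.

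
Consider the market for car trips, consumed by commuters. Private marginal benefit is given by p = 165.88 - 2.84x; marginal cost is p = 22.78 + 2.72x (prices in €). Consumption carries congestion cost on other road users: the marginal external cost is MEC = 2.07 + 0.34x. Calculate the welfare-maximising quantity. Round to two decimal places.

Social marginal benefit = demand − MEC = 163.81 - 3.18x.
Set SMB = MC: 163.81 - 3.18x = 22.78 + 2.72x → x* = 23.9034.

x* = 23.90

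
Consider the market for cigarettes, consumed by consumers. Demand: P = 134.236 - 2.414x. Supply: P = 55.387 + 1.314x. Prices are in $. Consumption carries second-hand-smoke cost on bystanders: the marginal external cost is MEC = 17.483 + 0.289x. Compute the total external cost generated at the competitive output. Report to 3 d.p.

Market equilibrium (private): 55.387 + 1.314x = 134.236 - 2.414x → x_m = 21.1505.
Total external cost = ∫₀^{x_m} (17.483 + 0.289x) dx = 17.483×21.1505 + ½×0.289×21.1505² = 434.4153.

$434.415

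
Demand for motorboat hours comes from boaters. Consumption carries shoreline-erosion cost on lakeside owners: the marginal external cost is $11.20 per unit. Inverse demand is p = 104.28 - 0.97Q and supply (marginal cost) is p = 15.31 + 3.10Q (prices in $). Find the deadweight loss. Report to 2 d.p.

Market equilibrium (private): 15.31 + 3.10Q = 104.28 - 0.97Q → Q_m = 21.8600.
Social marginal benefit = demand − MEC = 93.08 - 0.97Q.
Set SMB = MC: 93.08 - 0.97Q = 15.31 + 3.10Q → Q* = 19.1081.
Height of the DWL triangle at Q_m is MC(Q_m) − SMB(Q_m) = MEC(Q_m) = 11.2000.
DWL = ½ × 2.7519 × 11.2000 = 15.4106.

DWL = $15.41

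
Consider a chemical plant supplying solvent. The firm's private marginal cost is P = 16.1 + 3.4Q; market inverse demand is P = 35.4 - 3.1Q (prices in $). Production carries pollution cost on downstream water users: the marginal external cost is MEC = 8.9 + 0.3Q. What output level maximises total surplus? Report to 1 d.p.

Q* = 1.5

Social marginal cost = private MC + MEC = 25.0 + 3.7Q.
Set SMC = demand: 25.0 + 3.7Q = 35.4 - 3.1Q → Q* = 1.5294.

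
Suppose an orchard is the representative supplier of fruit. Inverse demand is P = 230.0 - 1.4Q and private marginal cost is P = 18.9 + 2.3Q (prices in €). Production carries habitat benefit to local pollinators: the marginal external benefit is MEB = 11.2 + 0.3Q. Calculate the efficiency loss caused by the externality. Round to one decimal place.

DWL = €117.9

Market equilibrium (private): 18.9 + 2.3Q = 230.0 - 1.4Q → Q_m = 57.0541.
Social marginal cost = private MC − MEB = 7.7 + 2.0Q.
Set SMC = demand: 7.7 + 2.0Q = 230.0 - 1.4Q → Q* = 65.3824.
The welfare-loss triangle has base |Q_m − Q*| and height MEB(Q_m) (the vertical gap between SMC and demand is zero at Q* and MEB at Q_m).
DWL = ½ × 8.3283 × 28.3162 = 117.9129.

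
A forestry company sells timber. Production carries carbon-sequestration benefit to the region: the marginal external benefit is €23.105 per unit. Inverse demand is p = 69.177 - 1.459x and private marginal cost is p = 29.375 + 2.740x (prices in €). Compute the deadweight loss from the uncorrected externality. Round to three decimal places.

DWL = €63.568

Market equilibrium (private): 29.375 + 2.740x = 69.177 - 1.459x → x_m = 9.4789.
Social marginal cost = private MC − MEB = 6.270 + 2.740x.
Set SMC = demand: 6.270 + 2.740x = 69.177 - 1.459x → x* = 14.9814.
The welfare-loss triangle has base |x_m − x*| and height MEB(x_m) (the vertical gap between SMC and demand is zero at x* and MEB at x_m).
DWL = ½ × 5.5025 × 23.1050 = 63.5676.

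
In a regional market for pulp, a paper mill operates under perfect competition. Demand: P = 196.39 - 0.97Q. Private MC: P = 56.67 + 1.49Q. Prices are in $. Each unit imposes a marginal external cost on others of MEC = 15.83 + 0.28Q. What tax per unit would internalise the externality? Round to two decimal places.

tax = $28.49 per unit

Social marginal cost = private MC + MEC = 72.50 + 1.77Q.
Set SMC = demand: 72.50 + 1.77Q = 196.39 - 0.97Q → Q* = 45.2153.
The Pigouvian tax equals MEC at Q*: 15.83 + 0.28×45.2153 = 28.4903.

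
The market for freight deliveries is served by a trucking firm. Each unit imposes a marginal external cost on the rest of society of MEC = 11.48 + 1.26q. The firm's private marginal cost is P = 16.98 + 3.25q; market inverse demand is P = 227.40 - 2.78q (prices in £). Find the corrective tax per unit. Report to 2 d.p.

Social marginal cost = private MC + MEC = 28.46 + 4.51q.
Set SMC = demand: 28.46 + 4.51q = 227.40 - 2.78q → q* = 27.2894.
The Pigouvian tax equals MEC at q*: 11.48 + 1.26×27.2894 = 45.8646.

tax = £45.86 per unit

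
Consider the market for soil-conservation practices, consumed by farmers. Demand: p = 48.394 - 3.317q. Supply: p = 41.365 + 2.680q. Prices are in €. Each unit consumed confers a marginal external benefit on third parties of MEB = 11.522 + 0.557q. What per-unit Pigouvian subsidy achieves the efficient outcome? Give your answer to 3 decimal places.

subsidy = €13.421 per unit

Social marginal benefit = demand + MEB = 59.916 - 2.760q.
Set SMB = MC: 59.916 - 2.760q = 41.365 + 2.680q → q* = 3.4101.
The Pigouvian subsidy equals MEB at q*: 11.522 + 0.557×3.4101 = 13.4214.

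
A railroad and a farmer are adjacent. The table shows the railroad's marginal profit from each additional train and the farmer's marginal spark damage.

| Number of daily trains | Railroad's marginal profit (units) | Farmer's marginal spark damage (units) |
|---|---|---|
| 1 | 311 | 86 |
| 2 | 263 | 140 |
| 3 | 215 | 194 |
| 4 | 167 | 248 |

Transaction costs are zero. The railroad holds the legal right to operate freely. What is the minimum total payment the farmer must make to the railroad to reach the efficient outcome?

Left alone the railroad would choose level 4 (marginal profit stays positive).
Efficient level: k* = 3 (marginal profit ≥ marginal spark damage through 3).
The farmer must at least cover the railroad's forgone profit from cutting 4→3: 167 = 167.

167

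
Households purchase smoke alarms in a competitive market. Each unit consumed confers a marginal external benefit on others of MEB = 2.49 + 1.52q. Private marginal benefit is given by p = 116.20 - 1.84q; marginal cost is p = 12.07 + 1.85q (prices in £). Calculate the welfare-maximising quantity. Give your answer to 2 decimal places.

q* = 49.13

Social marginal benefit = demand + MEB = 118.69 - 0.32q.
Set SMB = MC: 118.69 - 0.32q = 12.07 + 1.85q → q* = 49.1336.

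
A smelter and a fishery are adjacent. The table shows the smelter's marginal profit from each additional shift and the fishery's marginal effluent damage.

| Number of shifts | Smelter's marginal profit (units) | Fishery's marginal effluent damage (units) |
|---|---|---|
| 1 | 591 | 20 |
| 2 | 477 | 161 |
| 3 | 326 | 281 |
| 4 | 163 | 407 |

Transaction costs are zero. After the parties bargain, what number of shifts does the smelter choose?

3

Bargaining reaches the level where marginal profit last exceeds marginal effluent damage.
That holds through level 3 (326 ≥ 281) but not at 4 (163 < 407).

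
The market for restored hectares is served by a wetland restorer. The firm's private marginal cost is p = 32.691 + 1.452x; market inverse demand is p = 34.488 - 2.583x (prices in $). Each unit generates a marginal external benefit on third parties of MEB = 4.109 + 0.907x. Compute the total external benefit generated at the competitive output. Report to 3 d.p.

Market equilibrium (private): 32.691 + 1.452x = 34.488 - 2.583x → x_m = 0.4454.
Total external benefit = ∫₀^{x_m} (4.109 + 0.907x) dx = 4.109×0.4454 + ½×0.907×0.4454² = 1.9201.

$1.920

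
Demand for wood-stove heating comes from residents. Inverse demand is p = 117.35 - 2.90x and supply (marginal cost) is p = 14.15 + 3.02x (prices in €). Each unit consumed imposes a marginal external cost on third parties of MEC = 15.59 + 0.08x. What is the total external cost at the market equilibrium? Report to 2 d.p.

€283.93

Market equilibrium (private): 14.15 + 3.02x = 117.35 - 2.90x → x_m = 17.4324.
Total external cost = ∫₀^{x_m} (15.59 + 0.08x) dx = 15.59×17.4324 + ½×0.08×17.4324² = 283.9267.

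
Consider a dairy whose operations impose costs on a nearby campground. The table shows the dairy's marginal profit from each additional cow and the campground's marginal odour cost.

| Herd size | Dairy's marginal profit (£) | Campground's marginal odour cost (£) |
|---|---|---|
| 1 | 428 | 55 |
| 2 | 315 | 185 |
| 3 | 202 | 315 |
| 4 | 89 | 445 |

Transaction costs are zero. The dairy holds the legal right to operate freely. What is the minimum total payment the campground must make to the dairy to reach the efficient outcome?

£291

Left alone the dairy would choose level 4 (marginal profit stays positive).
Efficient level: k* = 2 (marginal profit ≥ marginal odour cost through 2).
The campground must at least cover the dairy's forgone profit from cutting 4→2: 202 + 89 = 291.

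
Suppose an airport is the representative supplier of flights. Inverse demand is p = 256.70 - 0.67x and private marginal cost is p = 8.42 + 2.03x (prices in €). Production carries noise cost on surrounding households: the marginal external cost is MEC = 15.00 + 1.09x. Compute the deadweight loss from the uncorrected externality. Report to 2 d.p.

Market equilibrium (private): 8.42 + 2.03x = 256.70 - 0.67x → x_m = 91.9556.
Social marginal cost = private MC + MEC = 23.42 + 3.12x.
Set SMC = demand: 23.42 + 3.12x = 256.70 - 0.67x → x* = 61.5515.
Height of the DWL triangle at x_m is SMC(x_m) − demand(x_m) = MEC(x_m) = 115.2316.
DWL = ½ × 30.4041 × 115.2316 = 1751.7565.

DWL = €1751.76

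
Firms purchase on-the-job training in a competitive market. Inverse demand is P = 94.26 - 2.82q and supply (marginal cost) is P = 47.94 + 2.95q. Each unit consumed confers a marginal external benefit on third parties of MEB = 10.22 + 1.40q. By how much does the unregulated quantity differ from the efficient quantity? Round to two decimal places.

Market equilibrium (private): 47.94 + 2.95q = 94.26 - 2.82q → q_m = 8.0277.
Social marginal benefit = demand + MEB = 104.48 - 1.42q.
Set SMB = MC: 104.48 - 1.42q = 47.94 + 2.95q → q* = 12.9382.
Gap = |8.0277 − 12.9382| = 4.9105.

4.91 units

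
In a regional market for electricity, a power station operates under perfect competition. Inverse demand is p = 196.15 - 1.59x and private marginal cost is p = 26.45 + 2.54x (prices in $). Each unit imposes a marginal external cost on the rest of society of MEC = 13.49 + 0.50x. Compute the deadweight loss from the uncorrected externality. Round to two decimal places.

Market equilibrium (private): 26.45 + 2.54x = 196.15 - 1.59x → x_m = 41.0896.
Social marginal cost = private MC + MEC = 39.94 + 3.04x.
Set SMC = demand: 39.94 + 3.04x = 196.15 - 1.59x → x* = 33.7387.
Height of the DWL triangle at x_m is SMC(x_m) − demand(x_m) = MEC(x_m) = 34.0348.
DWL = ½ × 7.3509 × 34.0348 = 125.0932.

DWL = $125.09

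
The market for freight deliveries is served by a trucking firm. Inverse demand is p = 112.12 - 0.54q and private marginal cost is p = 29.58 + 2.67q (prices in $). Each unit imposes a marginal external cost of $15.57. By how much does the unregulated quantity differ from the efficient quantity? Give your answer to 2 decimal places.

4.85 units

Market equilibrium (private): 29.58 + 2.67q = 112.12 - 0.54q → q_m = 25.7134.
Social marginal cost = private MC + MEC = 45.15 + 2.67q.
Set SMC = demand: 45.15 + 2.67q = 112.12 - 0.54q → q* = 20.8629.
Gap = |25.7134 − 20.8629| = 4.8505.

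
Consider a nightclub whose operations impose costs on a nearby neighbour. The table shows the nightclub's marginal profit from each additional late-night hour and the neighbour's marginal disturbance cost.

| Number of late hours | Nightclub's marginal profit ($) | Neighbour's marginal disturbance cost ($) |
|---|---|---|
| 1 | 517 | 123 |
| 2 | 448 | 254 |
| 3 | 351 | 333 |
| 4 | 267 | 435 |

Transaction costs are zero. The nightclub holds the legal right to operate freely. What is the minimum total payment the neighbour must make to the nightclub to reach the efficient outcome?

$267

Left alone the nightclub would choose level 4 (marginal profit stays positive).
Efficient level: k* = 3 (marginal profit ≥ marginal disturbance cost through 3).
The neighbour must at least cover the nightclub's forgone profit from cutting 4→3: 267 = 267.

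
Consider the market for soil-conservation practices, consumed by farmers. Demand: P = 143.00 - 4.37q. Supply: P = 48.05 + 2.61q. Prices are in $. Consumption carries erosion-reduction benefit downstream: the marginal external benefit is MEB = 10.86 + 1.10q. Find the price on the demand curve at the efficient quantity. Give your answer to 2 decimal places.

Social marginal benefit = demand + MEB = 153.86 - 3.27q.
Set SMB = MC: 153.86 - 3.27q = 48.05 + 2.61q → q* = 17.9949.
Consumer price on the demand curve at q*: 143.00 − 4.37×17.9949 = 64.3623.

P = $64.36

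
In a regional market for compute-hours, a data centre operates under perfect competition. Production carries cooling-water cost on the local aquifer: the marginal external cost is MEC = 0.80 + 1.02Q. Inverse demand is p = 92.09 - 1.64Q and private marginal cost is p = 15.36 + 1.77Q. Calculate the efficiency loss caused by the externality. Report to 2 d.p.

DWL = 63.67

Market equilibrium (private): 15.36 + 1.77Q = 92.09 - 1.64Q → Q_m = 22.5015.
Social marginal cost = private MC + MEC = 16.16 + 2.79Q.
Set SMC = demand: 16.16 + 2.79Q = 92.09 - 1.64Q → Q* = 17.1400.
Between Q* and Q_m the wedge SMC − demand runs linearly from 0 to MEC(Q_m), so the loss is a triangle.
DWL = ½ × 5.3615 × 23.7515 = 63.6718.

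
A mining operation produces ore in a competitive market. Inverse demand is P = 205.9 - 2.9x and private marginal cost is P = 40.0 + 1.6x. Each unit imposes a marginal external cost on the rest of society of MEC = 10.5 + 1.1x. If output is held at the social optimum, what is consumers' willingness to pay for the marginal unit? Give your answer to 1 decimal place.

Social marginal cost = private MC + MEC = 50.5 + 2.7x.
Set SMC = demand: 50.5 + 2.7x = 205.9 - 2.9x → x* = 27.7500.
Consumer price on the demand curve at x*: 205.9 − 2.9×27.7500 = 125.4250.

P = 125.4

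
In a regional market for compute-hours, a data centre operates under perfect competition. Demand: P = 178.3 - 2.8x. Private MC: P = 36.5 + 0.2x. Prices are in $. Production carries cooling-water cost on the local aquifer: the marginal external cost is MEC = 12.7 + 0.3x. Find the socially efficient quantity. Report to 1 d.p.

Social marginal cost = private MC + MEC = 49.2 + 0.5x.
Set SMC = demand: 49.2 + 0.5x = 178.3 - 2.8x → x* = 39.1212.

x* = 39.1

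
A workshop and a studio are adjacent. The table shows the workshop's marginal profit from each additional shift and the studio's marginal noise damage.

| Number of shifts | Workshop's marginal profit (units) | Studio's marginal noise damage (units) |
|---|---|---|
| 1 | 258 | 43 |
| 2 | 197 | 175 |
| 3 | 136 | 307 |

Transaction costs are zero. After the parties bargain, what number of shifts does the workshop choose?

Bargaining reaches the level where marginal profit last exceeds marginal noise damage.
That holds through level 2 (197 ≥ 175) but not at 3 (136 < 307).

2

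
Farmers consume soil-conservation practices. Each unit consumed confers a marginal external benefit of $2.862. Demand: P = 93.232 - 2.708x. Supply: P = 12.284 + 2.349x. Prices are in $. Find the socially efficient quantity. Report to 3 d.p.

x* = 16.573

Social marginal benefit = demand + MEB = 96.094 - 2.708x.
Set SMB = MC: 96.094 - 2.708x = 12.284 + 2.349x → x* = 16.5731.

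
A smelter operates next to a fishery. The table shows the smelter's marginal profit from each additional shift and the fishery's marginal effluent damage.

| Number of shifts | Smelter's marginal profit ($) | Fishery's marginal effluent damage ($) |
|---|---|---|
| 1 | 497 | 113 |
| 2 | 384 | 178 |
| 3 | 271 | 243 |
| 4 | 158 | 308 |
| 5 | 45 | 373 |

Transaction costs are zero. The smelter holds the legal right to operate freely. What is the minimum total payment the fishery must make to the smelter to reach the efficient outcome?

Left alone the smelter would choose level 5 (marginal profit stays positive).
Efficient level: k* = 3 (marginal profit ≥ marginal effluent damage through 3).
The fishery must at least cover the smelter's forgone profit from cutting 5→3: 158 + 45 = 203.

$203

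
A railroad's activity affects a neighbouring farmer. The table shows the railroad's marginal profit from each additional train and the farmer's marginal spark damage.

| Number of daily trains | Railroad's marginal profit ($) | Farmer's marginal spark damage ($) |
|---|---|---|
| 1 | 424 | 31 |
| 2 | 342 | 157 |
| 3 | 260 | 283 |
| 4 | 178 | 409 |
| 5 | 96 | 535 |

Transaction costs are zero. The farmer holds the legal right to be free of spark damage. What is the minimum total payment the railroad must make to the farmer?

$188

Efficient level: marginal profit ≥ marginal spark damage through level 2, so k* = 2.
With the farmer holding the right, the railroad must at least compensate total damage at k*: 31 + 157 = 188.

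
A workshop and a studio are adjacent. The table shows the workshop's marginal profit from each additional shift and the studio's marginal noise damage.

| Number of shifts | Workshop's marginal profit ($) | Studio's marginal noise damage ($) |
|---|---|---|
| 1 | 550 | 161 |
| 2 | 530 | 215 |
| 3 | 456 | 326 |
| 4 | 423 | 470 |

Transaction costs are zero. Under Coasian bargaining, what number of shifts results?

Bargaining reaches the level where marginal profit last exceeds marginal noise damage.
That holds through level 3 (456 ≥ 326) but not at 4 (423 < 470).

3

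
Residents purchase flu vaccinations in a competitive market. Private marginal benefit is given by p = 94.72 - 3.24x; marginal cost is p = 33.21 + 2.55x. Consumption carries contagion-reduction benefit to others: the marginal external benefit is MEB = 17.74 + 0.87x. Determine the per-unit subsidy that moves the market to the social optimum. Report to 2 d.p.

subsidy = 31.75 per unit

Social marginal benefit = demand + MEB = 112.46 - 2.37x.
Set SMB = MC: 112.46 - 2.37x = 33.21 + 2.55x → x* = 16.1077.
The Pigouvian subsidy equals MEB at x*: 17.74 + 0.87×16.1077 = 31.7537.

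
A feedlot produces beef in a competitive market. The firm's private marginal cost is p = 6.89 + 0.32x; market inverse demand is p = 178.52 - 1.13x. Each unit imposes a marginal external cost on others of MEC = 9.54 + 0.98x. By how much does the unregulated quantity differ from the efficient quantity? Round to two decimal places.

51.66 units

Market equilibrium (private): 6.89 + 0.32x = 178.52 - 1.13x → x_m = 118.3655.
Social marginal cost = private MC + MEC = 16.43 + 1.30x.
Set SMC = demand: 16.43 + 1.30x = 178.52 - 1.13x → x* = 66.7037.
Gap = |118.3655 − 66.7037| = 51.6618.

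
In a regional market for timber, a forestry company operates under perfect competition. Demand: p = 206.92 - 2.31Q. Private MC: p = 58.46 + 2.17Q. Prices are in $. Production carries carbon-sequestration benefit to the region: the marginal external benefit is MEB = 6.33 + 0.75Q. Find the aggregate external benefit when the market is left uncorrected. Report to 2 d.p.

$621.57

Market equilibrium (private): 58.46 + 2.17Q = 206.92 - 2.31Q → Q_m = 33.1384.
Total external benefit = ∫₀^{Q_m} (6.33 + 0.75Q) dQ = 6.33×33.1384 + ½×0.75×33.1384² = 621.5737.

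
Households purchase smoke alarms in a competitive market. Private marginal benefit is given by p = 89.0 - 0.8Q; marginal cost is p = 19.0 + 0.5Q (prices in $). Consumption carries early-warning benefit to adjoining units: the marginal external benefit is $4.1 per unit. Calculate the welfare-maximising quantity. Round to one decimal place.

Social marginal benefit = demand + MEB = 93.1 - 0.8Q.
Set SMB = MC: 93.1 - 0.8Q = 19.0 + 0.5Q → Q* = 57.0000.

Q* = 57.0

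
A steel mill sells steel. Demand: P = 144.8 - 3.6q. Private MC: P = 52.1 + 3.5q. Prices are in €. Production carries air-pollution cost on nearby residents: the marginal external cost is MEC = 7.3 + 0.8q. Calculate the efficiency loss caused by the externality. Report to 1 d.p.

DWL = €19.9

Market equilibrium (private): 52.1 + 3.5q = 144.8 - 3.6q → q_m = 13.0563.
Social marginal cost = private MC + MEC = 59.4 + 4.3q.
Set SMC = demand: 59.4 + 4.3q = 144.8 - 3.6q → q* = 10.8101.
The loss is the area between SMC and demand from q* to q_m; with linear curves that's a triangle of height MEC(q_m).
DWL = ½ × 2.2462 × 17.7451 = 19.9295.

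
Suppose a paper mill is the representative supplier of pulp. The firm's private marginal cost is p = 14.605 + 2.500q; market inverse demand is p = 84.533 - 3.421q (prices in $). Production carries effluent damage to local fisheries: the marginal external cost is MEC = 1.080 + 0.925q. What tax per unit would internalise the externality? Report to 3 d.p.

tax = $10.382 per unit

Social marginal cost = private MC + MEC = 15.685 + 3.425q.
Set SMC = demand: 15.685 + 3.425q = 84.533 - 3.421q → q* = 10.0567.
The Pigouvian tax equals MEC at q*: 1.080 + 0.925×10.0567 = 10.3824.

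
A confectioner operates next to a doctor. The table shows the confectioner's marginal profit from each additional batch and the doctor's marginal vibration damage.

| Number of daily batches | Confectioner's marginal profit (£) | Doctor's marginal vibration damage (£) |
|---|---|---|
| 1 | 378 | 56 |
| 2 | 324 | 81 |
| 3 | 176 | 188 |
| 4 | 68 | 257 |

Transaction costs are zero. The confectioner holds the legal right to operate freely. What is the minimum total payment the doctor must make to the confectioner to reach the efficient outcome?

£244

Left alone the confectioner would choose level 4 (marginal profit stays positive).
Efficient level: k* = 2 (marginal profit ≥ marginal vibration damage through 2).
The doctor must at least cover the confectioner's forgone profit from cutting 4→2: 176 + 68 = 244.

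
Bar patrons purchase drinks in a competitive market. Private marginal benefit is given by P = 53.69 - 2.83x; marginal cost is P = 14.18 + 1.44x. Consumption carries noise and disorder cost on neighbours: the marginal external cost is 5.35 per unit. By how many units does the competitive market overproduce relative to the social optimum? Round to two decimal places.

1.25 units

Market equilibrium (private): 14.18 + 1.44x = 53.69 - 2.83x → x_m = 9.2529.
Social marginal benefit = demand − MEC = 48.34 - 2.83x.
Set SMB = MC: 48.34 - 2.83x = 14.18 + 1.44x → x* = 8.0000.
Gap = |9.2529 − 8.0000| = 1.2529.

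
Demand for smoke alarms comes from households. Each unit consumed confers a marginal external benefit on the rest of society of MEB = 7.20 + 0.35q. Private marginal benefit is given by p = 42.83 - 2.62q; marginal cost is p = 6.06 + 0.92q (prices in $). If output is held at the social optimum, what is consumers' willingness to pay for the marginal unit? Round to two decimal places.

P = $6.72

Social marginal benefit = demand + MEB = 50.03 - 2.27q.
Set SMB = MC: 50.03 - 2.27q = 6.06 + 0.92q → q* = 13.7837.
Consumer price on the demand curve at q*: 42.83 − 2.62×13.7837 = 6.7167.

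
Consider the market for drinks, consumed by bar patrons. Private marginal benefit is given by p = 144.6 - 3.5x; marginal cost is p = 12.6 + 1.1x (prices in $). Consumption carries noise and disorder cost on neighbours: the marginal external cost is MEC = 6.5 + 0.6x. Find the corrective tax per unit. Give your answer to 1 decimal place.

tax = $21.0 per unit

Social marginal benefit = demand − MEC = 138.1 - 4.1x.
Set SMB = MC: 138.1 - 4.1x = 12.6 + 1.1x → x* = 24.1346.
The Pigouvian tax equals MEC at x*: 6.5 + 0.6×24.1346 = 20.9808.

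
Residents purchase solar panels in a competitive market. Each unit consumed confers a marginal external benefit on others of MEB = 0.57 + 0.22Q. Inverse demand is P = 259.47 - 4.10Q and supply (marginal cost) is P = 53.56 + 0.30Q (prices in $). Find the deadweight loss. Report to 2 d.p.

Market equilibrium (private): 53.56 + 0.30Q = 259.47 - 4.10Q → Q_m = 46.7977.
Social marginal benefit = demand + MEB = 260.04 - 3.88Q.
Set SMB = MC: 260.04 - 3.88Q = 53.56 + 0.30Q → Q* = 49.3971.
Between Q* and Q_m the wedge SMB − MC runs linearly from 0 to MEB(Q_m), so the loss is a triangle.
DWL = ½ × 2.5994 × 10.8655 = 14.1219.

DWL = $14.12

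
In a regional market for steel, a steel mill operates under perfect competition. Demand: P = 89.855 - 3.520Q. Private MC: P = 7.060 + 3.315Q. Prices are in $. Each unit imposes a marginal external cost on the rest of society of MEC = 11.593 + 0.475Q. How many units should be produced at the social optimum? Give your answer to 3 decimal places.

Social marginal cost = private MC + MEC = 18.653 + 3.790Q.
Set SMC = demand: 18.653 + 3.790Q = 89.855 - 3.520Q → Q* = 9.7404.

Q* = 9.740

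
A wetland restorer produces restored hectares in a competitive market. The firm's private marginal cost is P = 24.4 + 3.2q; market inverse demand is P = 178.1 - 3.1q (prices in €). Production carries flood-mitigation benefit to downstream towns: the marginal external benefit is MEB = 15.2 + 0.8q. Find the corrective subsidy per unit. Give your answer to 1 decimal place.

subsidy = €39.8 per unit

Social marginal cost = private MC − MEB = 9.2 + 2.4q.
Set SMC = demand: 9.2 + 2.4q = 178.1 - 3.1q → q* = 30.7091.
The Pigouvian subsidy equals MEB at q*: 15.2 + 0.8×30.7091 = 39.7673.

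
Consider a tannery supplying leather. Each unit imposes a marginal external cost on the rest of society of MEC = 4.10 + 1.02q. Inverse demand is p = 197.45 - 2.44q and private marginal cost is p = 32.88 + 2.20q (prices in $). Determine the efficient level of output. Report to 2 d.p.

q* = 28.35

Social marginal cost = private MC + MEC = 36.98 + 3.22q.
Set SMC = demand: 36.98 + 3.22q = 197.45 - 2.44q → q* = 28.3516.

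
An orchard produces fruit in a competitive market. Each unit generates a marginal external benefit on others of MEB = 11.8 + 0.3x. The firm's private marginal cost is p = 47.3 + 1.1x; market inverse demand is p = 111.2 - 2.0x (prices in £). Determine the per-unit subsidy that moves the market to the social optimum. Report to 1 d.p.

subsidy = £19.9 per unit

Social marginal cost = private MC − MEB = 35.5 + 0.8x.
Set SMC = demand: 35.5 + 0.8x = 111.2 - 2.0x → x* = 27.0357.
The Pigouvian subsidy equals MEB at x*: 11.8 + 0.3×27.0357 = 19.9107.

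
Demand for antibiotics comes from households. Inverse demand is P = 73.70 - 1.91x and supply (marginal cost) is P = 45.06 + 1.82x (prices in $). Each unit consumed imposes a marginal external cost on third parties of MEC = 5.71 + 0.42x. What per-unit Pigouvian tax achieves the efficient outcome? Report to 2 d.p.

Social marginal benefit = demand − MEC = 67.99 - 2.33x.
Set SMB = MC: 67.99 - 2.33x = 45.06 + 1.82x → x* = 5.5253.
The Pigouvian tax equals MEC at x*: 5.71 + 0.42×5.5253 = 8.0306.

tax = $8.03 per unit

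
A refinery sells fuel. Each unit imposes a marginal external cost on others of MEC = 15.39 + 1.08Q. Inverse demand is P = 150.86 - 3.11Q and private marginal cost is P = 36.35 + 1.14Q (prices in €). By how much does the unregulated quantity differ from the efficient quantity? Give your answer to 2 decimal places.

8.35 units

Market equilibrium (private): 36.35 + 1.14Q = 150.86 - 3.11Q → Q_m = 26.9435.
Social marginal cost = private MC + MEC = 51.74 + 2.22Q.
Set SMC = demand: 51.74 + 2.22Q = 150.86 - 3.11Q → Q* = 18.5966.
Gap = |26.9435 − 18.5966| = 8.3469.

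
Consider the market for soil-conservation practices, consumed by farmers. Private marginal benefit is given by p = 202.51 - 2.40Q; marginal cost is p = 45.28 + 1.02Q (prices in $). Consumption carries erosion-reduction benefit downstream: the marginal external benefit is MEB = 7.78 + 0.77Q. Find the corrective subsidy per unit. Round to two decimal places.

subsidy = $55.73 per unit

Social marginal benefit = demand + MEB = 210.29 - 1.63Q.
Set SMB = MC: 210.29 - 1.63Q = 45.28 + 1.02Q → Q* = 62.2679.
The Pigouvian subsidy equals MEB at Q*: 7.78 + 0.77×62.2679 = 55.7263.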